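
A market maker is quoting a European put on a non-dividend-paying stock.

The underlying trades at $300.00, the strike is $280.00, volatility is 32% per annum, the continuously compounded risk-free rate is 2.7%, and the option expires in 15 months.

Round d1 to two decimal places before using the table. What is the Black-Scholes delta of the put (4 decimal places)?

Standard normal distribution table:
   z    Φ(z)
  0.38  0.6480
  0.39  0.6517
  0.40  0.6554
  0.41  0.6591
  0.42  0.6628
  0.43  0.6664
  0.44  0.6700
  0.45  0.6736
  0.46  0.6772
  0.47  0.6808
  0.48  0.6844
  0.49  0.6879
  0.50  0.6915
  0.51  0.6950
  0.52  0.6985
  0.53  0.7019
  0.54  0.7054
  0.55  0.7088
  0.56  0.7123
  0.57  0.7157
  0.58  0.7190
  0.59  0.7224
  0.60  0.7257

-0.3192

σ√T = 0.32·√1.25 = 0.3578
d₁ = [ln(300/280) + (0.027 + 0.32²/2)·1.25] / 0.3578 = [0.0690 + 0.0978] / 0.3578 = 0.4661 ⇒ 0.47
N(d₁) = N(0.47) = 0.6808
Δ_put = N(d₁) − 1 = 0.6808 − 1 = -0.3192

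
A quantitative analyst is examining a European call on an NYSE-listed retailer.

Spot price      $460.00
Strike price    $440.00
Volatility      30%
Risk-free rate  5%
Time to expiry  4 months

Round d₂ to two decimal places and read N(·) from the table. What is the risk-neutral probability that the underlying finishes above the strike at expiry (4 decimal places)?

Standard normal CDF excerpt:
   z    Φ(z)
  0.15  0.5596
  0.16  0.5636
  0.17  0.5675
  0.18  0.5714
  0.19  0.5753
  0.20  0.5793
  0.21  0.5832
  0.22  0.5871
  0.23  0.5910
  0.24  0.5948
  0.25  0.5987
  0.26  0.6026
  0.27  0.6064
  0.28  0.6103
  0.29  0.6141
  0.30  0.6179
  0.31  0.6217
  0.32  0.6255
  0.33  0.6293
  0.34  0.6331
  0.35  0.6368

σ√T = 0.3 × 0.5774 = 0.1732
d₁ = [ln(460/440) + (0.05 + 0.3²/2)·0.3333] / 0.1732 = [0.0445 + 0.0317] / 0.1732 = 0.4395 → 0.44
d₂ = d₁ − σ√T = 0.4395 − 0.1732 = 0.2663 → 0.27
Pr(exercise) under Q = N(d₂) = 0.6064

0.6064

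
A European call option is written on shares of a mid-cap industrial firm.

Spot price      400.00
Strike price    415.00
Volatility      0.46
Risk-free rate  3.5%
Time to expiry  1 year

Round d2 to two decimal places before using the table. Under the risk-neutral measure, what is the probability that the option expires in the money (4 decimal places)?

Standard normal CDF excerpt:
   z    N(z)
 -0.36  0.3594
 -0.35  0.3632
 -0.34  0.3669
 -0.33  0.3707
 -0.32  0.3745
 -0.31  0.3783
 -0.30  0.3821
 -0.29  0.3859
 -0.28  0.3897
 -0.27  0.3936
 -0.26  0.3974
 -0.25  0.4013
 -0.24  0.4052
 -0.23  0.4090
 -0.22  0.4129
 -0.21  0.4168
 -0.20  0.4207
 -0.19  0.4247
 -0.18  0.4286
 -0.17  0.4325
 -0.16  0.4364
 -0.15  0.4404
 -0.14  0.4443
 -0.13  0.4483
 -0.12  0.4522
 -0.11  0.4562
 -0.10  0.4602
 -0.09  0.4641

0.4090

σ√T = 0.46·√1 = 0.4600
d₁ = [ln(400/415) + (0.035 + 0.46²/2)·1] / 0.4600 = [-0.0368 + 0.1408] / 0.4600 = 0.2261 ⇒ 0.23
d₂ = d₁ − σ√T = 0.2261 − 0.4600 = -0.2339 ⇒ -0.23
Risk-neutral Pr[S_T > K] = N(d₂) = N(-0.23) = 0.4090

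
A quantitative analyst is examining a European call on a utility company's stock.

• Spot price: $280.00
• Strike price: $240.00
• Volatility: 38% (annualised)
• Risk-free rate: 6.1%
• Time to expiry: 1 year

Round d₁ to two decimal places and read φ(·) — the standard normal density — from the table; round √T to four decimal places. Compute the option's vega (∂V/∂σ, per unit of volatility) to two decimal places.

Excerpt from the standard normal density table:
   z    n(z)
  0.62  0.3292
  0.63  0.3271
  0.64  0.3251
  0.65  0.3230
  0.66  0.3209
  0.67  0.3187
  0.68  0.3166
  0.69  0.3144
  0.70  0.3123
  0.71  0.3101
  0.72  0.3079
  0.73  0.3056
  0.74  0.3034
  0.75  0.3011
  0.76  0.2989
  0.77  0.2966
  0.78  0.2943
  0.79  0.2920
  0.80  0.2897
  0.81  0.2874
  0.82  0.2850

83.69

T = 1;  σ√T = 0.3800
ln(S/K) + (r + σ²/2)T = ln(280/240) + (0.061 + 0.38²/2)·1 = 0.1542 + 0.1332 = 0.2874
d₁ = 0.2874 / 0.3800 = 0.7562 ⇒ 0.76
√T = √1 = 1.0000
φ(d₁) = φ(0.76) = 0.2989
vega = S·φ(d₁)·√T = 280·0.2989·1.0000 = 83.6920
(Call and put vega coincide under Black-Scholes.)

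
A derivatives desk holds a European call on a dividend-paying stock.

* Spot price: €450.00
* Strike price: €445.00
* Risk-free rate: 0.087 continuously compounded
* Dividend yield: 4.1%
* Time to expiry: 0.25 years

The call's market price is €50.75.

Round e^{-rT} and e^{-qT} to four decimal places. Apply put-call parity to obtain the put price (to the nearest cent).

€40.77

e^(−qT) = e^(−0.041·0.25) = 0.9898;  e^(−rT) = e^(−0.087·0.25) = 0.9785
Put-call parity: C − P = S·e^(−qT) − K·e^(−rT) = 450·0.9898 − 445·0.9785 = 445.4100 − 435.4325 = 9.9775
P = C − (C − P) = 50.75 − (9.9775) = 40.7725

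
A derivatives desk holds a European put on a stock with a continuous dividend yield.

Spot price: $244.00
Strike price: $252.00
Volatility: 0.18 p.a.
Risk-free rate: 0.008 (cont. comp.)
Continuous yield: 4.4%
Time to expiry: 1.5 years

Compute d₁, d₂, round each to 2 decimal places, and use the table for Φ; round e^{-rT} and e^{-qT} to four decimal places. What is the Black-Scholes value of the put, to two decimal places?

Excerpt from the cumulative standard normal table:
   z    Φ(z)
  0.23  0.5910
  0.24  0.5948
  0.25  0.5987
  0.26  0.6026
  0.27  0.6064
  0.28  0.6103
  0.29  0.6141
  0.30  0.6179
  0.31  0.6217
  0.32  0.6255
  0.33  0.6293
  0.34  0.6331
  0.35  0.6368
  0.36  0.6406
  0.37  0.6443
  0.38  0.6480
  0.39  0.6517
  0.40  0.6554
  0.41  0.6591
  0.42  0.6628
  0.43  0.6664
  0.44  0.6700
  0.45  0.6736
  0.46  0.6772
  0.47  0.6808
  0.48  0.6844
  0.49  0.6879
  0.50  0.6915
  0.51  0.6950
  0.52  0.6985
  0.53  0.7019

σ√T = 0.18·√1.5 = 0.2205
ln(S/K) + (r − q + σ²/2)T = ln(244/252) + (0.008 − 0.044 + 0.18²/2)·1.5 = -0.0323 − 0.0297 = -0.0620
d₁ = -0.0620 / 0.2205 = -0.2811 which rounds to -0.28
d₂ = d₁ − σ√T = -0.2811 − 0.2205 = -0.5015 which rounds to -0.50
e^(−qT) = e^(−0.044·1.5) = 0.9361;  e^(−rT) = e^(−0.008·1.5) = 0.9881
N(−d₂) = N(0.50) = 0.6915;  N(−d₁) = N(0.28) = 0.6103
P = 252·0.9881·0.6915 − 244·0.9361·0.6103 = 172.1843 − 139.3976 = 32.7867

$32.79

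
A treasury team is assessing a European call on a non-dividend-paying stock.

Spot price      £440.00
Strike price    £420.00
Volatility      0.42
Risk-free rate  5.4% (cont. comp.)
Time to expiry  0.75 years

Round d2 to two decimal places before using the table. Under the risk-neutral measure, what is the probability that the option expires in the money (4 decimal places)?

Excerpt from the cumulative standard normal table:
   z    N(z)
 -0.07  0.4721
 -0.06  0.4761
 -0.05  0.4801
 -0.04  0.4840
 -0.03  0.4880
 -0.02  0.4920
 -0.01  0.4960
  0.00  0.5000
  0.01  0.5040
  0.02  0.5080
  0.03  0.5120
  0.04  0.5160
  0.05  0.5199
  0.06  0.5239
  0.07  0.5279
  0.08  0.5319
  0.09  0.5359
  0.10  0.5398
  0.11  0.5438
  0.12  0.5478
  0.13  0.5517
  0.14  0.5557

0.5239

σ√T = 0.42 × 0.8660 = 0.3637
d₁ = [ln(440/420) + (0.054 + 0.42²/2)·0.75] / 0.3637 = [0.0465 + 0.1066] / 0.3637 = 0.4211 which rounds to 0.42
d₂ = d₁ − σ√T = 0.4211 − 0.3637 = 0.0574 which rounds to 0.06
Pr(exercise) under Q = N(d₂) = 0.5239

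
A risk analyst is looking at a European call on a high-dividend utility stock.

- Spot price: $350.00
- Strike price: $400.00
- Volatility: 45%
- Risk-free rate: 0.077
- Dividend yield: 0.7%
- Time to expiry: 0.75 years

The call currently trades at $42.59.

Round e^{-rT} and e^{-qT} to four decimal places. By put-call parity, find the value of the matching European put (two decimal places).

$71.97

exp(−qT) = exp(−0.007·0.75) = 0.9948;  exp(−rT) = exp(−0.077·0.75) = 0.9439
Put-call parity: C − P = S·e^(−qT) − K·e^(−rT) = 350·0.9948 − 400·0.9439 = 348.1800 − 377.5600 = -29.3800
P = C − (C − P) = 42.59 − (-29.3800) = 71.9700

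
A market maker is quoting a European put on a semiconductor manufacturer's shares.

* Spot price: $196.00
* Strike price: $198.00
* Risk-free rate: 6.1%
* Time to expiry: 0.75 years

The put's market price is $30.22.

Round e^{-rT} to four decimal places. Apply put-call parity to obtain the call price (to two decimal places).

$37.07

e^(−rT) = e^(−0.061·0.75) = 0.9553
Put-call parity: C − P = S − K·e^(−rT) = 196 − 198·0.9553 = 196 − 189.1494 = 6.8506
C = P + (C − P) = 30.22 + (6.8506) = 37.0706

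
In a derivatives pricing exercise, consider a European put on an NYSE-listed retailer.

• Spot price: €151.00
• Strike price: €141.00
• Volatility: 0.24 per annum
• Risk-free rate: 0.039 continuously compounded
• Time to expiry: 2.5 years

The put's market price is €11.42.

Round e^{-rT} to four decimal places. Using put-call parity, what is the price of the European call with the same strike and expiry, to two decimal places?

€34.52

exp(−rT) = exp(−0.039·2.5) = 0.9071
Put-call parity: C − P = S − K·e^(−rT) = 151 − 141·0.9071 = 151 − 127.9011 = 23.0989
C = P + (C − P) = 11.42 + (23.0989) = 34.5189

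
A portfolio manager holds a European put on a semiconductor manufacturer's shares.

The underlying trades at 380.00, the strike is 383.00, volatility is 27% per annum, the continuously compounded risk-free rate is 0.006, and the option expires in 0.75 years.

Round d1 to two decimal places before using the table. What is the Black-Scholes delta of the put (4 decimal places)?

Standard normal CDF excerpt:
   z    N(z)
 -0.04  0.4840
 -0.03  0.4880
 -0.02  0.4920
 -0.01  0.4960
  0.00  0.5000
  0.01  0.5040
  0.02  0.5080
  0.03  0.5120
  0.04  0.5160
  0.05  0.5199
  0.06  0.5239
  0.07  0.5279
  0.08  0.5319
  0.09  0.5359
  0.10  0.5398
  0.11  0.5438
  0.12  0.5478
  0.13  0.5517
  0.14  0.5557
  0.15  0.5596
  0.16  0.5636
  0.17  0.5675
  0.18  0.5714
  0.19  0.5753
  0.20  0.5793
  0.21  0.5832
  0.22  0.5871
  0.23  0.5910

T = 0.75;  σ√T = 0.2338
d₁ = [ln(380/383) + (0.006 + 0.27²/2)·0.75] / 0.2338 = [-0.0079 + 0.0318] / 0.2338 = 0.1025 which rounds to 0.10
N(d₁) = N(0.10) = 0.5398
Δ_put = N(d₁) − 1 = 0.5398 − 1 = -0.4602

-0.4602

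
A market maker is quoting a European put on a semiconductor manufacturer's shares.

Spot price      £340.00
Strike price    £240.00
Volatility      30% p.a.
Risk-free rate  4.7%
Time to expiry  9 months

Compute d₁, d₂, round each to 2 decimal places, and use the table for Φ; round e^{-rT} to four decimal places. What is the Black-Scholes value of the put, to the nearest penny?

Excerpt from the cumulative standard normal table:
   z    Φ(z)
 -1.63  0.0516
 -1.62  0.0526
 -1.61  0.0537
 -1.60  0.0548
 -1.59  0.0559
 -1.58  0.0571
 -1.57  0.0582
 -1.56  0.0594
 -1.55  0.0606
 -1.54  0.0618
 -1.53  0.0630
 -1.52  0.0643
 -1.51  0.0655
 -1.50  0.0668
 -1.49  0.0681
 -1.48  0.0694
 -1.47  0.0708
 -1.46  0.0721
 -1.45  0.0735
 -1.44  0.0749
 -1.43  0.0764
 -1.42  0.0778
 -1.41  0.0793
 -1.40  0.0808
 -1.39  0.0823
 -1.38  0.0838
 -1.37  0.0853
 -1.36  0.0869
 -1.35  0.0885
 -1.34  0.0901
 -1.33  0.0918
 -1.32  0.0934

£2.25

σ√T = 0.3 × 0.8660 = 0.2598
d₁ = [ln(340/240) + (0.047 + 0.3²/2)·0.75] / 0.2598 = [0.3483 + 0.0690] / 0.2598 = 1.6062 ⇒ 1.61
d₂ = d₁ − σ√T = 1.6062 − 0.2598 = 1.3464 ⇒ 1.35
e^(−rT) = e^(−0.047·0.75) = 0.9654
N(−d₂) = N(-1.35) = 0.0885;  N(−d₁) = N(-1.61) = 0.0537
P = 240·0.9654·0.0885 − 340·0.0537 = 20.5051 − 18.2580 = 2.2471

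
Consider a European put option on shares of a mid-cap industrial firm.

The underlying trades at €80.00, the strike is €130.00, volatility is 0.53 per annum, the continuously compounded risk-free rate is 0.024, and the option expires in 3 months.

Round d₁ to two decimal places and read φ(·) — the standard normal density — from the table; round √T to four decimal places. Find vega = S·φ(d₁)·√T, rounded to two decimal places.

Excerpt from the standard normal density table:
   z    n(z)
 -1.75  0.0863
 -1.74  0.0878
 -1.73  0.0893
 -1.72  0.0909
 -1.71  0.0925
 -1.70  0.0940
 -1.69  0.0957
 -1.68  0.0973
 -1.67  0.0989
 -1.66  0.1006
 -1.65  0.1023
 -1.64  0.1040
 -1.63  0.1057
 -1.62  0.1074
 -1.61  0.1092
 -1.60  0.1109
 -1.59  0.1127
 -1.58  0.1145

3.89

σ√T = 0.53·√0.25 = 0.2650
d₁ = [ln(80/130) + (0.024 + 0.53²/2)·0.25] / 0.2650 = [-0.4855 + 0.0411] / 0.2650 = -1.6770 → -1.68
√T = √0.25 = 0.5000
φ(d₁) = φ(-1.68) = 0.0973
vega = S·φ(d₁)·√T = 80·0.0973·0.5000 = 3.8920
(The call has the same vega.)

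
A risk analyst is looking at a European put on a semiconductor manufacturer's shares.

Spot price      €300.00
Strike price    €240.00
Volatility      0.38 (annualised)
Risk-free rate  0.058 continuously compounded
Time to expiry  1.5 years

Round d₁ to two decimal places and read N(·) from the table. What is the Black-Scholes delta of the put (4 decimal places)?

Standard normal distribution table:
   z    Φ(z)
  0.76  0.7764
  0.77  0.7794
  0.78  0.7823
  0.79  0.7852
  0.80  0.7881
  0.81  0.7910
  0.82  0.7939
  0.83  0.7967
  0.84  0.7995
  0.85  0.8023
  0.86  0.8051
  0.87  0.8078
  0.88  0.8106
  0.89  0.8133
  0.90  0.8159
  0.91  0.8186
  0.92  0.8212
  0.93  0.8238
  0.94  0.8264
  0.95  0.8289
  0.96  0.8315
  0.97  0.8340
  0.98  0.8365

-0.1841

σ√T = 0.38 × 1.2247 = 0.4654
d₁ = [ln(300/240) + (0.058 + 0.38²/2)·1.5] / 0.4654 = [0.2231 + 0.1953] / 0.4654 = 0.8991 ≈ 0.90
N(d₁) = N(0.90) = 0.8159
Δ_put = N(d₁) − 1 = 0.8159 − 1 = -0.1841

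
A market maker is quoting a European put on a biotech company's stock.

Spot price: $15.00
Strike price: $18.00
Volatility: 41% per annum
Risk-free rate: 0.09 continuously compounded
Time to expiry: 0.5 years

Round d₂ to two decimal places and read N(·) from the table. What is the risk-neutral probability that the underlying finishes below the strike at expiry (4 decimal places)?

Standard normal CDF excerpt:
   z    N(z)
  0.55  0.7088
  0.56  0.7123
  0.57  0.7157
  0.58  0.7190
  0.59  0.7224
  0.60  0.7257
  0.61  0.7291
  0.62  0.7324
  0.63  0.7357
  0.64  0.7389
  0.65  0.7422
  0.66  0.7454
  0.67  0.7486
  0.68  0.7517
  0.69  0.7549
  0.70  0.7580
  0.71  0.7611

0.7324

T = 0.5;  σ√T = 0.2899
d₁ = [ln(15/18) + (0.09 + 0.41²/2)·0.5] / 0.2899 = [-0.1823 + 0.0870] / 0.2899 = -0.3287 ⇒ -0.33
d₂ = d₁ − σ√T = -0.3287 − 0.2899 = -0.6186 ⇒ -0.62
Risk-neutral Pr[S_T < K] = N(−d₂) = N(0.62) = 0.7324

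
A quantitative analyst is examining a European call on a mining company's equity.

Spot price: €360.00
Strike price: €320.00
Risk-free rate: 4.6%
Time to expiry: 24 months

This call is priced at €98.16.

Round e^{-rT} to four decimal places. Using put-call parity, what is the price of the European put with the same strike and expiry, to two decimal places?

exp(−rT) = exp(−0.046·2) = 0.9121
Put-call parity: C − P = S − K·e^(−rT) = 360 − 320·0.9121 = 360 − 291.8720 = 68.1280
P = C − (C − P) = 98.16 − (68.1280) = 30.0320

€30.03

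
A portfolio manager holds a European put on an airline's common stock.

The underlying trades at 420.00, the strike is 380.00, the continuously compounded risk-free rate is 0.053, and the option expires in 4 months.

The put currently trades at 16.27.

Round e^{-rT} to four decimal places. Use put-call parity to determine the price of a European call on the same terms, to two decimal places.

62.92

exp(−rT) = exp(−0.053·0.3333) = 0.9825
Put-call parity: C − P = S − K·e^(−rT) = 420 − 380·0.9825 = 420 − 373.3500 = 46.6500
C = P + (C − P) = 16.27 + (46.6500) = 62.9200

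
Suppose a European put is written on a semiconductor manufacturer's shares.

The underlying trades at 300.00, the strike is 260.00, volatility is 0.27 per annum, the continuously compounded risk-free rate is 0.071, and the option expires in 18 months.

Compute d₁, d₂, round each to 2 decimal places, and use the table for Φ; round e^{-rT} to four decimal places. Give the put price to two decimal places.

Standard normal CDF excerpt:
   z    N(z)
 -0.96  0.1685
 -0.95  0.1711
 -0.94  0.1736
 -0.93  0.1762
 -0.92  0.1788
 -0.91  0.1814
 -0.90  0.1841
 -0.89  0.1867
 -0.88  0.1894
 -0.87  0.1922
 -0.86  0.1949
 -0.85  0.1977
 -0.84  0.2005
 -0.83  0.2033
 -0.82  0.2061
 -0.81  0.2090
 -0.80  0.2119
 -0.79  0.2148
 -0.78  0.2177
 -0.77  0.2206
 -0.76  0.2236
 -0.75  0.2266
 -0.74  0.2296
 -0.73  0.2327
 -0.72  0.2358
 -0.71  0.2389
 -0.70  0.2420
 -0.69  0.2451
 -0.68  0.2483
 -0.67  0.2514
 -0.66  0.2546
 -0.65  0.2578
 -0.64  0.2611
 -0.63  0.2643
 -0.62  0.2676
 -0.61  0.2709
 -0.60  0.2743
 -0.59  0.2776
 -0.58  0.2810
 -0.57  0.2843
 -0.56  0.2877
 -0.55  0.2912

σ√T = 0.27·√1.5 = 0.3307
d₁ = [ln(300/260) + (0.071 + 0.27²/2)·1.5] / 0.3307 = [0.1431 + 0.1612] / 0.3307 = 0.9201 ⇒ 0.92
d₂ = d₁ − σ√T = 0.9201 − 0.3307 = 0.5895 ⇒ 0.59
exp(−rT) = exp(−0.071·1.5) = 0.8990
N(−d₂) = N(-0.59) = 0.2776;  N(−d₁) = N(-0.92) = 0.1788
P = 260·0.8990·0.2776 − 300·0.1788 = 64.8862 − 53.6400 = 11.2462

11.25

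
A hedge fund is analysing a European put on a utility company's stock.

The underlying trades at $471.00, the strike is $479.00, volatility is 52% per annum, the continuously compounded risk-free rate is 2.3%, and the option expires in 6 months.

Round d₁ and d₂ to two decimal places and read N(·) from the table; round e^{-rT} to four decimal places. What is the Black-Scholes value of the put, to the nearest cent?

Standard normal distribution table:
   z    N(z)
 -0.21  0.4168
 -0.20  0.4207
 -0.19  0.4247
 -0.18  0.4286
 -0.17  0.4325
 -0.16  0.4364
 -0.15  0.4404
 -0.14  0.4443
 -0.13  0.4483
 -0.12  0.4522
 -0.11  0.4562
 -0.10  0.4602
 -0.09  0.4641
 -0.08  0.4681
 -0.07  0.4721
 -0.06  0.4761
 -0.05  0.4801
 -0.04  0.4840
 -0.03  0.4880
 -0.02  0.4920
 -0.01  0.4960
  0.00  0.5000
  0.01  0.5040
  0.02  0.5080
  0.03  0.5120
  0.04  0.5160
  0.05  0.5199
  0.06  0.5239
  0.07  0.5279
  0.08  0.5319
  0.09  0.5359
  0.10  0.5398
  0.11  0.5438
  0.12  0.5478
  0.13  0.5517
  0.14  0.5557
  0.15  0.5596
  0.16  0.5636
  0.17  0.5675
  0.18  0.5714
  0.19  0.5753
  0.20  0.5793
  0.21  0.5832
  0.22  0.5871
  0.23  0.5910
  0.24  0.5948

$70.61

σ√T = 0.52·√0.5 = 0.3677
d₁ = [ln(471/479) + (0.023 + ½·0.52²)·0.5] / (σ√T) = (-0.0168 + 0.0791) / 0.3677 = 0.1693 → 0.17
d₂ = 0.1693 − 0.3677 = -0.1984 → -0.20
exp(−rT) = exp(−0.023·0.5) = 0.9886
N(−d₂) = N(0.20) = 0.5793;  N(−d₁) = N(-0.17) = 0.4325
P = 479·0.9886·0.5793 − 471·0.4325 = 274.3214 − 203.7075 = 70.6139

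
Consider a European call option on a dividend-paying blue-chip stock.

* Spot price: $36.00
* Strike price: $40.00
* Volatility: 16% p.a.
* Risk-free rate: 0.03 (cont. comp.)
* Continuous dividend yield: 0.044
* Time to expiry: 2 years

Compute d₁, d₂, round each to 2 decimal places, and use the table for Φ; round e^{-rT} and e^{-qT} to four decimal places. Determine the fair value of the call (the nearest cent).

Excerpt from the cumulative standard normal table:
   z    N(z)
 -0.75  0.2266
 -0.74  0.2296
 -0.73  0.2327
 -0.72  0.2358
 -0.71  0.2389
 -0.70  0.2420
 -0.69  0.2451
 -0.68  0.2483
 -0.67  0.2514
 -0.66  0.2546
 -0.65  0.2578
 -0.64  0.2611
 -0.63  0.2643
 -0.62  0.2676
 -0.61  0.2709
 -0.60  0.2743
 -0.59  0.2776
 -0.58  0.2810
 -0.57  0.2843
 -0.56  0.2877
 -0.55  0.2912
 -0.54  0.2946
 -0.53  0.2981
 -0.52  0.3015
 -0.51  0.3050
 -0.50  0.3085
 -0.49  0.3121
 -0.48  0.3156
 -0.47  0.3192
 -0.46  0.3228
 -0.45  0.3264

$1.29

σ√T = 0.16·√2 = 0.2263
d₁ = [ln(36/40) + (0.03 − 0.044 + 0.16²/2)·2] / 0.2263 = [-0.1054 − 0.0024] / 0.2263 = -0.4762 → -0.48
d₂ = d₁ − σ√T = -0.4762 − 0.2263 = -0.7025 → -0.70
exp(−qT) = exp(−0.044·2) = 0.9158;  exp(−rT) = exp(−0.03·2) = 0.9418
N(d₁) = N(-0.48) = 0.3156;  N(d₂) = N(-0.70) = 0.2420
C = 36·0.9158·0.3156 − 40·0.9418·0.2420 = 10.4050 − 9.1166 = 1.2883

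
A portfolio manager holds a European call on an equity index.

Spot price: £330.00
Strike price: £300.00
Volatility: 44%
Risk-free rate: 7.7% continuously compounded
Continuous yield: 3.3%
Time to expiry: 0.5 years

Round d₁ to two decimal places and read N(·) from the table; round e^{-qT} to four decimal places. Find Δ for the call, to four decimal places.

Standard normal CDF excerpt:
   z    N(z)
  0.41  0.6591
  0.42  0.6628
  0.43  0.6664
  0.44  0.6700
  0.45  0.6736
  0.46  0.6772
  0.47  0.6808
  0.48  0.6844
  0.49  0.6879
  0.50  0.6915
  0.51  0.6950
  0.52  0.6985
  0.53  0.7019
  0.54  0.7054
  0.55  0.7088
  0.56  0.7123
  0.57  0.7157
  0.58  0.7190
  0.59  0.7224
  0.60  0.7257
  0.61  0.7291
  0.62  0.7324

0.6904

T = 0.5;  σ√T = 0.3111
d₁ = [ln(330/300) + (0.077 − 0.033 + ½·0.44²)·0.5] / (σ√T) = (0.0953 + 0.0704) / 0.3111 = 0.5326 ⇒ 0.53
N(d₁) = N(0.53) = 0.7019
Δ_call = e^(−qT)·N(d₁) = 0.9836·0.7019 = 0.6904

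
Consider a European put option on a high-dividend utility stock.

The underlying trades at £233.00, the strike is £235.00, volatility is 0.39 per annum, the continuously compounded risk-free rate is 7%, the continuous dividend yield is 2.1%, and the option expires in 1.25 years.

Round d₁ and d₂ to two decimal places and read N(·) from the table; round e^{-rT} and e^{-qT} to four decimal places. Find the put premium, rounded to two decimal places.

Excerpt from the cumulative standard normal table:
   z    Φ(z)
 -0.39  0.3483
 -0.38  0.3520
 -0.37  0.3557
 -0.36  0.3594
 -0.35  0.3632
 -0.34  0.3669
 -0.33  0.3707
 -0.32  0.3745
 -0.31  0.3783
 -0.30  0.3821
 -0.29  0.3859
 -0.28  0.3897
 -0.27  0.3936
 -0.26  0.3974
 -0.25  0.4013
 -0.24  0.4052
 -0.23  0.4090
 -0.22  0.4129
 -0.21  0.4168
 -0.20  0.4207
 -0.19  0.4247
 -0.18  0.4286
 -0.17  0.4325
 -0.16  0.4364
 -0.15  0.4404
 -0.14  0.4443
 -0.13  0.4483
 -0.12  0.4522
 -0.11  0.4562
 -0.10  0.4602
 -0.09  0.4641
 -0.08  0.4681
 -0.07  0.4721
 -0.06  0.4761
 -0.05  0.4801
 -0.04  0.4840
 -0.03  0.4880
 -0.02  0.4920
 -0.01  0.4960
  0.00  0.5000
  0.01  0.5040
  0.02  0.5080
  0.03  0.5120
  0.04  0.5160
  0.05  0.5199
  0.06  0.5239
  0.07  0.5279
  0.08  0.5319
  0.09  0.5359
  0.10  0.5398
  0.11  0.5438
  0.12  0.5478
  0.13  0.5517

£32.95

σ√T = 0.39·√1.25 = 0.4360
d₁ = [ln(233/235) + (0.07 − 0.021 + 0.39²/2)·1.25] / 0.4360 = [-0.0085 + 0.1563] / 0.4360 = 0.3389 ≈ 0.34
d₂ = d₁ − σ√T = 0.3389 − 0.4360 = -0.0971 ≈ -0.10
exp(−qT) = exp(−0.021·1.25) = 0.9741;  exp(−rT) = exp(−0.07·1.25) = 0.9162
N(−d₂) = N(0.10) = 0.5398;  N(−d₁) = N(-0.34) = 0.3669
P = 235·0.9162·0.5398 − 233·0.9741·0.3669 = 116.2227 − 83.2736 = 32.9492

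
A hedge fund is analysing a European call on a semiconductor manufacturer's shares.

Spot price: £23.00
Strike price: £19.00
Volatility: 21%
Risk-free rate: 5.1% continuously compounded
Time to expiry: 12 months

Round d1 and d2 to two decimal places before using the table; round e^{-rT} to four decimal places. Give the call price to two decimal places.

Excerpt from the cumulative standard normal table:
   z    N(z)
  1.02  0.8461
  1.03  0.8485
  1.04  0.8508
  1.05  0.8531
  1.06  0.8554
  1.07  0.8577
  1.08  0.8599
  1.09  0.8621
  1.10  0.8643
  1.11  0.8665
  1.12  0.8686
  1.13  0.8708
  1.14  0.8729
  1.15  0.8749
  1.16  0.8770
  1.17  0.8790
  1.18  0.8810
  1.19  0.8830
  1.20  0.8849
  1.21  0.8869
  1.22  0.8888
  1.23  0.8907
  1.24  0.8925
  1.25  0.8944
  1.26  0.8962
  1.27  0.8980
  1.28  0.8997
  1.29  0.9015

£5.21

σ√T = 0.21·√1 = 0.2100
d₁ = [ln(23/19) + (0.051 + 0.21²/2)·1] / 0.2100 = [0.1911 + 0.0730] / 0.2100 = 1.2576 ≈ 1.26
d₂ = d₁ − σ√T = 1.2576 − 0.2100 = 1.0476 ≈ 1.05
e^(−rT) = e^(−0.051·1) = 0.9503
C = 23·N(1.26) − 19·0.9503·N(1.05) = 23·0.8962 − 19·0.9503·0.8531 = 20.6126 − 15.4033 = 5.2093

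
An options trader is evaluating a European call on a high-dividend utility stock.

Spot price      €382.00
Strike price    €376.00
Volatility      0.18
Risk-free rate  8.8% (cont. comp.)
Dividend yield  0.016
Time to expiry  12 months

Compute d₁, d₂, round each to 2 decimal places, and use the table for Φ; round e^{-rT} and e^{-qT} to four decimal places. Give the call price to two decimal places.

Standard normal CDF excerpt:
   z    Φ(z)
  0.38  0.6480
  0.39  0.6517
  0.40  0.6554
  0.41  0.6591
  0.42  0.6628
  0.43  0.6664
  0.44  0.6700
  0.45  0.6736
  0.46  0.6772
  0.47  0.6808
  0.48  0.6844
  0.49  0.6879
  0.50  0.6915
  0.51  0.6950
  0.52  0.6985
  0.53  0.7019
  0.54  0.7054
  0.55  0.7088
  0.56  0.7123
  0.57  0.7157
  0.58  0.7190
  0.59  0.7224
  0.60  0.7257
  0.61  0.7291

σ√T = 0.18 × 1.0000 = 0.1800
d₁ = [ln(382/376) + (0.088 − 0.016 + 0.18²/2)·1] / 0.1800 = [0.0158 + 0.0882] / 0.1800 = 0.5780 which rounds to 0.58
d₂ = d₁ − σ√T = 0.5780 − 0.1800 = 0.3980 which rounds to 0.40
e^(−qT) = e^(−0.016·1) = 0.9841;  e^(−rT) = e^(−0.088·1) = 0.9158
N(d₁) = N(0.58) = 0.7190;  N(d₂) = N(0.40) = 0.6554
C = 382·0.9841·0.7190 − 376·0.9158·0.6554 = 270.2909 − 225.6810 = 44.6100

€44.61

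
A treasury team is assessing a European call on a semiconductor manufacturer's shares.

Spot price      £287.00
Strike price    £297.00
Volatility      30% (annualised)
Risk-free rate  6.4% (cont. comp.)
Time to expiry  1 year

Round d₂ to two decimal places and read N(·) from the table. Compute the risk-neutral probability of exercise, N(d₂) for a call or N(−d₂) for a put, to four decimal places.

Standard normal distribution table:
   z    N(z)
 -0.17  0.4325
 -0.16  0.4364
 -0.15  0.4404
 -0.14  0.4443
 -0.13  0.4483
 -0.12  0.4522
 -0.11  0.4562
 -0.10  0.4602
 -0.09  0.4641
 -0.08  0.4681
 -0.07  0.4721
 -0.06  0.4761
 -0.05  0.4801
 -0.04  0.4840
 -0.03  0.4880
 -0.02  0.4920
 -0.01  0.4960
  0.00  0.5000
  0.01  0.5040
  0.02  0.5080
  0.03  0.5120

0.4801

T = 1;  σ√T = 0.3000
d₁ = [ln(287/297) + (0.064 + 0.3²/2)·1] / 0.3000 = [-0.0342 + 0.1090] / 0.3000 = 0.2492 → 0.25
d₂ = d₁ − σ√T = 0.2492 − 0.3000 = -0.0508 → -0.05
Pr(exercise) under Q = N(d₂) = 0.4801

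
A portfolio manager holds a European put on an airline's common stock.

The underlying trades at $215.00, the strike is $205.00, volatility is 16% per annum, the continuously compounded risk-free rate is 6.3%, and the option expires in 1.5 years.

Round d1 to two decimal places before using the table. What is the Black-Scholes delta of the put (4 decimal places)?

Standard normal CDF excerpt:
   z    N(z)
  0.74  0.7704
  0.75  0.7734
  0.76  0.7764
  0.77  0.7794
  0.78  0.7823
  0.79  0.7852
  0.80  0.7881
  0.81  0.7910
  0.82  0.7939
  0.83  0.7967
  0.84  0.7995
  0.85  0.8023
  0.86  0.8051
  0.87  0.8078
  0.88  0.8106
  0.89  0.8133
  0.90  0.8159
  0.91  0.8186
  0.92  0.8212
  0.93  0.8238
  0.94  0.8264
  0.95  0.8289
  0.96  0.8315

T = 1.5;  σ√T = 0.1960
d₁ = [ln(215/205) + (0.063 + 0.16²/2)·1.5] / 0.1960 = [0.0476 + 0.1137] / 0.1960 = 0.8233 ⇒ 0.82
N(d₁) = N(0.82) = 0.7939
Δ_put = N(d₁) − 1 = 0.7939 − 1 = -0.2061

-0.2061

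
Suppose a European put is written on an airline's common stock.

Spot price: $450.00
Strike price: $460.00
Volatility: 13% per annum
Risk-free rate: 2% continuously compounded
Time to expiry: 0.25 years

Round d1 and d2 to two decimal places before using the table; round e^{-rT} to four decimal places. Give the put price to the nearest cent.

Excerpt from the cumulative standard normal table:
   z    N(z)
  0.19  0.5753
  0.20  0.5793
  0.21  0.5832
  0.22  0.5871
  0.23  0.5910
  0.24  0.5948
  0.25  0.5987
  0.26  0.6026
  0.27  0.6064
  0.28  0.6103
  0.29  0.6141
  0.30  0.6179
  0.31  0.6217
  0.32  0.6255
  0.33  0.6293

T = 0.25;  σ√T = 0.0650
d₁ = [ln(450/460) + (0.02 + 0.13²/2)·0.25] / 0.0650 = [-0.0220 + 0.0071] / 0.0650 = -0.2287 → -0.23
d₂ = d₁ − σ√T = -0.2287 − 0.0650 = -0.2937 → -0.29
e^(−rT) = e^(−0.02·0.25) = 0.9950
N(−d₂) = N(0.29) = 0.6141;  N(−d₁) = N(0.23) = 0.5910
P = 460·0.9950·0.6141 − 450·0.5910 = 281.0736 − 265.9500 = 15.1236

$15.12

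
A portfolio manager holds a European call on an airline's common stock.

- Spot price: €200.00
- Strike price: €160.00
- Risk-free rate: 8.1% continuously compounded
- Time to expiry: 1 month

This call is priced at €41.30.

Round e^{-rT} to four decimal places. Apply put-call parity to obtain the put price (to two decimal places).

€0.23

exp(−rT) = exp(−0.081·0.08333) = 0.9933
Put-call parity: C − P = S − K·e^(−rT) = 200 − 160·0.9933 = 200 − 158.9280 = 41.0720
P = C − (C − P) = 41.30 − (41.0720) = 0.2280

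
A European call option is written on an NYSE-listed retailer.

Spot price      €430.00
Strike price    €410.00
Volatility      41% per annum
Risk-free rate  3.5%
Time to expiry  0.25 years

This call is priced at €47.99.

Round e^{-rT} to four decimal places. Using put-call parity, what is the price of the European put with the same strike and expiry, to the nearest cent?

€24.42

e^(−rT) = e^(−0.035·0.25) = 0.9913
Put-call parity: C − P = S − K·e^(−rT) = 430 − 410·0.9913 = 430 − 406.4330 = 23.5670
P = C − (C − P) = 47.99 − (23.5670) = 24.4230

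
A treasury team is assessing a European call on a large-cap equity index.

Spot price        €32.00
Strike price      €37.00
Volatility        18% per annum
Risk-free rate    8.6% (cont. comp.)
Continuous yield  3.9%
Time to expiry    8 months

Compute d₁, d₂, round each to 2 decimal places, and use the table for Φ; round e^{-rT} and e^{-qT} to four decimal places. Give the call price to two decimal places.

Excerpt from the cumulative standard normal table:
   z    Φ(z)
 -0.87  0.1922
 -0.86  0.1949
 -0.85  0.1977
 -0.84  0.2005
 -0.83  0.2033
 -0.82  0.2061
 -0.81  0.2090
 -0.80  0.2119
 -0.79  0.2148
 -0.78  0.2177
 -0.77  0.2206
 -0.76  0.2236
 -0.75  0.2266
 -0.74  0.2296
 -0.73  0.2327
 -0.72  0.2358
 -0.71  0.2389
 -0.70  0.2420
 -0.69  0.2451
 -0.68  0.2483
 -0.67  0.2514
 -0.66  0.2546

T = 0.6667;  σ√T = 0.1470
ln(S/K) + (r − q + σ²/2)T = ln(32/37) + (0.086 − 0.039 + 0.18²/2)·0.6667 = -0.1452 + 0.0421 = -0.1030
d₁ = -0.1030 / 0.1470 = -0.7012 → -0.70
d₂ = d₁ − σ√T = -0.7012 − 0.1470 = -0.8481 → -0.85
e^(−qT) = e^(−0.039·0.6667) = 0.9743;  e^(−rT) = e^(−0.086·0.6667) = 0.9443
C = 32·0.9743·N(-0.70) − 37·0.9443·N(-0.85) = 32·0.9743·0.2420 − 37·0.9443·0.1977 = 7.5450 − 6.9075 = 0.6375

€0.64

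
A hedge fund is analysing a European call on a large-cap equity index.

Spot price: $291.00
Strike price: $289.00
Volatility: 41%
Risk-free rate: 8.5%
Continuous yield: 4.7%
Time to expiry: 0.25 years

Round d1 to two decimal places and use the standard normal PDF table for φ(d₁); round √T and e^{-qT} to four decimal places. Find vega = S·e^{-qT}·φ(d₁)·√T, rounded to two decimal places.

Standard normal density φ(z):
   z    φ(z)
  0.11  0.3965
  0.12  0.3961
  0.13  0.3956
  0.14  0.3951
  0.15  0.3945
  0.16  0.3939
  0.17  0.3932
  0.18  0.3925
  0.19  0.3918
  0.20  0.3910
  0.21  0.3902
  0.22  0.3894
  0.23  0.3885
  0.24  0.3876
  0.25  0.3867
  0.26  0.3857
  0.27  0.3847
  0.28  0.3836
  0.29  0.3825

56.44

σ√T = 0.41·√0.25 = 0.2050
ln(S/K) + (r − q + σ²/2)T = ln(291/289) + (0.085 − 0.047 + 0.41²/2)·0.25 = 0.0069 + 0.0305 = 0.0374
d₁ = 0.0374 / 0.2050 = 0.1825 ≈ 0.18
√T = √0.25 = 0.5000
φ(d₁) = φ(0.18) = 0.3925
e^(−qT) = e^(−0.047·0.25) = 0.9883
vega = S·e^(−qT)·φ(d₁)·√T = 291·0.9883·0.3925·0.5000 = 56.4406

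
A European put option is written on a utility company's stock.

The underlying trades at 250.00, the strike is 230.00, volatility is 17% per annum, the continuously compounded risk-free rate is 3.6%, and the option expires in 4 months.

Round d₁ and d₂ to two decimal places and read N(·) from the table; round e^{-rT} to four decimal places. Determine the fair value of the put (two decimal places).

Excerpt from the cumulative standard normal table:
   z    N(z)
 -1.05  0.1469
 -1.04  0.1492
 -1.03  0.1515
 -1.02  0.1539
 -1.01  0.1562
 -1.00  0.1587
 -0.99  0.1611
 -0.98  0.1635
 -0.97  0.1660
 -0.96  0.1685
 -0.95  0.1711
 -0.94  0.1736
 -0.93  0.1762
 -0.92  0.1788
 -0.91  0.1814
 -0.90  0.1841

2.16

σ√T = 0.17·√0.3333 = 0.0981
d₁ = [ln(250/230) + (0.036 + 0.17²/2)·0.3333] / 0.0981 = [0.0834 + 0.0168] / 0.0981 = 1.0209 which rounds to 1.02
d₂ = d₁ − σ√T = 1.0209 − 0.0981 = 0.9227 which rounds to 0.92
e^(−rT) = e^(−0.036·0.3333) = 0.9881
N(−d₂) = N(-0.92) = 0.1788;  N(−d₁) = N(-1.02) = 0.1539
P = 230·0.9881·0.1788 − 250·0.1539 = 40.6346 − 38.4750 = 2.1596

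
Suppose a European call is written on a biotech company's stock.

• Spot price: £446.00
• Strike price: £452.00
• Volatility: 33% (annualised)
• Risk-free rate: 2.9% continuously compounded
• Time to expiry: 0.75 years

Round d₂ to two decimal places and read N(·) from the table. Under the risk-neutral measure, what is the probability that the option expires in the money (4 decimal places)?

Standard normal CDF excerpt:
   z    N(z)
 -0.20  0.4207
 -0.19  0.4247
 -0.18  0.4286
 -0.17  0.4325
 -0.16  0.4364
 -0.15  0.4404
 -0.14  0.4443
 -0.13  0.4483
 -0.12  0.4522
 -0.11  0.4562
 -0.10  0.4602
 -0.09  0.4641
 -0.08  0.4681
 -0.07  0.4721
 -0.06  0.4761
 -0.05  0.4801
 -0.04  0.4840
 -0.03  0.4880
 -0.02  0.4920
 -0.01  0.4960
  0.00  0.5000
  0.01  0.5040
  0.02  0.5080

σ√T = 0.33 × 0.8660 = 0.2858
d₁ = [ln(446/452) + (0.029 + 0.33²/2)·0.75] / 0.2858 = [-0.0134 + 0.0626] / 0.2858 = 0.1722 which rounds to 0.17
d₂ = d₁ − σ√T = 0.1722 − 0.2858 = -0.1135 which rounds to -0.11
Pr(exercise) under Q = N(d₂) = 0.4562

0.4562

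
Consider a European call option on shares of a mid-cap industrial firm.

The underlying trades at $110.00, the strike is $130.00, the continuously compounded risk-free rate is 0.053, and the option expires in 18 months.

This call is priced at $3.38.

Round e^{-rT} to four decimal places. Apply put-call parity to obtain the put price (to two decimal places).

e^(−rT) = e^(−0.053·1.5) = 0.9236
Put-call parity: C − P = S − K·e^(−rT) = 110 − 130·0.9236 = 110 − 120.0680 = -10.0680
P = C − (C − P) = 3.38 − (-10.0680) = 13.4480

$13.45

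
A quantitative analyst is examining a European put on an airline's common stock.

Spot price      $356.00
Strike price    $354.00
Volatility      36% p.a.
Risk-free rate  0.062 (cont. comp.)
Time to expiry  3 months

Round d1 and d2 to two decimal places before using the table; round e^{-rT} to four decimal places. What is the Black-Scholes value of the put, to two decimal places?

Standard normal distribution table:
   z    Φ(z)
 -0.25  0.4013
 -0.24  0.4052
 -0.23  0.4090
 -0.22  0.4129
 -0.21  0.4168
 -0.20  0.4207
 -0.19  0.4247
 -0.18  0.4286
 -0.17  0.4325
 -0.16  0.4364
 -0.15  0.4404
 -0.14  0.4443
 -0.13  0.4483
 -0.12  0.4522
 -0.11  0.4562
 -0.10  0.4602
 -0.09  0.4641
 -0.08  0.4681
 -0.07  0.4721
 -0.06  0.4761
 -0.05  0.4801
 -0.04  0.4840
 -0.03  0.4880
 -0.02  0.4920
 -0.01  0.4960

$21.71

σ√T = 0.36 × 0.5000 = 0.1800
ln(S/K) + (r + σ²/2)T = ln(356/354) + (0.062 + 0.36²/2)·0.25 = 0.0056 + 0.0317 = 0.0373
d₁ = 0.0373 / 0.1800 = 0.2074 ⇒ 0.21
d₂ = d₁ − σ√T = 0.2074 − 0.1800 = 0.0274 ⇒ 0.03
e^(−rT) = e^(−0.062·0.25) = 0.9846
N(−d₂) = N(-0.03) = 0.4880;  N(−d₁) = N(-0.21) = 0.4168
P = 354·0.9846·0.4880 − 356·0.4168 = 170.0916 − 148.3808 = 21.7108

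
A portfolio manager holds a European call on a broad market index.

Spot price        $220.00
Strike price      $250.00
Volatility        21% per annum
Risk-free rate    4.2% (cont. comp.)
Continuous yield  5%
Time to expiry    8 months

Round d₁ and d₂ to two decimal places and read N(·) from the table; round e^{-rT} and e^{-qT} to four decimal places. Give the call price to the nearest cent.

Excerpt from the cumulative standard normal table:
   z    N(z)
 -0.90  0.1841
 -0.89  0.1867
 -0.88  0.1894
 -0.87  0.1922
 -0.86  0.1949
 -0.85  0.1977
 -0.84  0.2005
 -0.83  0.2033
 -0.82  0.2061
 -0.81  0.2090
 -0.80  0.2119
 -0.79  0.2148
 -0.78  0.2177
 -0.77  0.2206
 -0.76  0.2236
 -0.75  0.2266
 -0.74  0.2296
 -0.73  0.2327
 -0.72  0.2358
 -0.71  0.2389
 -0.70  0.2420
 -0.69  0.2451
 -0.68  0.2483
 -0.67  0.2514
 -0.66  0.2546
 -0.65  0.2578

$4.77

σ√T = 0.21·√0.6667 = 0.1715
d₁ = [ln(220/250) + (0.042 − 0.05 + 0.21²/2)·0.6667] / 0.1715 = [-0.1278 + 0.0094] / 0.1715 = -0.6909 which rounds to -0.69
d₂ = d₁ − σ√T = -0.6909 − 0.1715 = -0.8624 which rounds to -0.86
exp(−qT) = exp(−0.05·0.6667) = 0.9672;  exp(−rT) = exp(−0.042·0.6667) = 0.9724
N(d₁) = N(-0.69) = 0.2451;  N(d₂) = N(-0.86) = 0.1949
C = 220·0.9672·0.2451 − 250·0.9724·0.1949 = 52.1534 − 47.3802 = 4.7732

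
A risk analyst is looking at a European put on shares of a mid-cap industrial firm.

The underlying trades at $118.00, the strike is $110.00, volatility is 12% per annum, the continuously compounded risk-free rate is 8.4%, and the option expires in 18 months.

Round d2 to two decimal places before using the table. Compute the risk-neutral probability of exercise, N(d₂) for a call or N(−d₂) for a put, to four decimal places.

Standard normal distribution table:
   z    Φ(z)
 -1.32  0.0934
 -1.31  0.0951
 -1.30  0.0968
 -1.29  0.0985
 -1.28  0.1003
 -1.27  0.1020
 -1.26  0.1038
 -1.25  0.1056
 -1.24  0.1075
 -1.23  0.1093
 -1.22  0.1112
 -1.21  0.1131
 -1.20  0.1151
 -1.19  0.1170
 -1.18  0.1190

0.1038

σ√T = 0.12·√1.5 = 0.1470
d₁ = [ln(118/110) + (0.084 + 0.12²/2)·1.5] / 0.1470 = [0.0702 + 0.1368] / 0.1470 = 1.4085 → 1.41
d₂ = d₁ − σ√T = 1.4085 − 0.1470 = 1.2615 → 1.26
Pr(exercise) under Q = N(−d₂) = N(-1.26) = 0.1038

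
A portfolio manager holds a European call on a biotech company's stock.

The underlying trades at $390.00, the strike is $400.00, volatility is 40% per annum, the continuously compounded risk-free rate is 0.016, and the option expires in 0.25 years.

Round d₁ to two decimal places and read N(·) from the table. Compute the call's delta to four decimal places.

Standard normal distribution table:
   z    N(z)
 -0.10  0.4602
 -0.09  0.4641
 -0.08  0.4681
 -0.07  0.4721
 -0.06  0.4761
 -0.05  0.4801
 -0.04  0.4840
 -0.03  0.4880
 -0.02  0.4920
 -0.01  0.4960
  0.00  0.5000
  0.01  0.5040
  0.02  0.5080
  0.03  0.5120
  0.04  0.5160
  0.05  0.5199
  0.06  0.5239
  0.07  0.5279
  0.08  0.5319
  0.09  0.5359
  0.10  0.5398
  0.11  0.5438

0.4960

σ√T = 0.4·√0.25 = 0.2000
d₁ = [ln(390/400) + (0.016 + 0.4²/2)·0.25] / 0.2000 = [-0.0253 + 0.0240] / 0.2000 = -0.0066 which rounds to -0.01
N(d₁) = N(-0.01) = 0.4960
Δ_call = N(d₁) = 0.4960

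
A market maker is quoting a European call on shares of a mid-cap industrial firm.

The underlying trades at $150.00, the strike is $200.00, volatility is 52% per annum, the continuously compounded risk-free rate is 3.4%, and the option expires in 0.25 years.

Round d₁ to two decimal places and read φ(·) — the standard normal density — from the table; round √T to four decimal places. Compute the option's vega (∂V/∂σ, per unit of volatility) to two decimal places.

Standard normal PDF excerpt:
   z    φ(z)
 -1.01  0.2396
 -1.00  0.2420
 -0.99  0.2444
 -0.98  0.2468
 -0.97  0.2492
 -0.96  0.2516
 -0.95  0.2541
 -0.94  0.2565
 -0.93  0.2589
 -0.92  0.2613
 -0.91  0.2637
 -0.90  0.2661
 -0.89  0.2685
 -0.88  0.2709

19.24

σ√T = 0.52·√0.25 = 0.2600
ln(S/K) + (r + σ²/2)T = ln(150/200) + (0.034 + 0.52²/2)·0.25 = -0.2877 + 0.0423 = -0.2454
d₁ = -0.2454 / 0.2600 = -0.9438 which rounds to -0.94
√T = √0.25 = 0.5000
φ(d₁) = φ(-0.94) = 0.2565
vega = S·φ(d₁)·√T = 150·0.2565·0.5000 = 19.2375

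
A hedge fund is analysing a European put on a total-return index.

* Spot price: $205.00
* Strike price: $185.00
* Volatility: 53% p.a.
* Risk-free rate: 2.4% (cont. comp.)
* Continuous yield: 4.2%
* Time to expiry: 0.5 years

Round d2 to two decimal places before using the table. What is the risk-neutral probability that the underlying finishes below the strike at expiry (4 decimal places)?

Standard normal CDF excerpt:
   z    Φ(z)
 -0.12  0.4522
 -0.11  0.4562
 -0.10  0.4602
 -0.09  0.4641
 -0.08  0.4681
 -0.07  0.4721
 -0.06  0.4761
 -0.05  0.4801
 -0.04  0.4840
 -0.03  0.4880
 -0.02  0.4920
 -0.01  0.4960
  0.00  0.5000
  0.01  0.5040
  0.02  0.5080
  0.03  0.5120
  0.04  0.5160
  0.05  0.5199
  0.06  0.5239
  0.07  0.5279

0.4761

σ√T = 0.53 × 0.7071 = 0.3748
d₁ = [ln(205/185) + (0.024 − 0.042 + 0.53²/2)·0.5] / 0.3748 = [0.1027 + 0.0612] / 0.3748 = 0.4373 ⇒ 0.44
d₂ = d₁ − σ√T = 0.4373 − 0.3748 = 0.0625 ⇒ 0.06
Risk-neutral Pr[S_T < K] = N(−d₂) = N(-0.06) = 0.4761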